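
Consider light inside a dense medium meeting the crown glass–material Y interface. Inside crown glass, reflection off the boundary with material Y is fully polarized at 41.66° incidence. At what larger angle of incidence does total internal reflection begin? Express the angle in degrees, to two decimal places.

θ_c ≈ 62.84°

n₂/n₁ = tan 41.66° = 0.8897; the critical angle satisfies sin θ_c = n₂/n₁.
θ_c = arcsin(0.8897) = 62.84°.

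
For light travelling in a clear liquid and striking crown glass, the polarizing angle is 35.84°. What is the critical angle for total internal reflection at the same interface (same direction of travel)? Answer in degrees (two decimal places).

θ_c ≈ 46.24°

n₂/n₁ = tan 35.84° = 0.7223; the critical angle satisfies sin θ_c = n₂/n₁.
θ_c = arcsin(0.7223) = 46.24°.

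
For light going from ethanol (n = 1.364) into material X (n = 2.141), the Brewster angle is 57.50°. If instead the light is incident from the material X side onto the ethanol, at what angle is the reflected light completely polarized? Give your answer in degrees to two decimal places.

The two Brewster angles are complementary: θ_B' = 90° − θ_B = 90° − 57.50° = 32.50°.

θ_B' ≈ 32.50°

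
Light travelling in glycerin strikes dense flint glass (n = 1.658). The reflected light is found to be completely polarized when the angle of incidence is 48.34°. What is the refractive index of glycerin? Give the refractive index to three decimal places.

Brewster's law: tan θ_B = n₂/n₁ (light incident in glycerin, refracted into dense flint glass).
n₁ = n₂ / tan θ_B = 1.658 / tan 48.34° = 1.475.

n ≈ 1.475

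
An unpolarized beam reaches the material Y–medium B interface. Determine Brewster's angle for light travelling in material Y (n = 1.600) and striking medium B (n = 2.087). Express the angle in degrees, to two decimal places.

tan θ_B = n₂/n₁ = 2.087/1.600 = 1.3044.
θ_B = arctan(1.3044) = 52.52°.

θ_B ≈ 52.52°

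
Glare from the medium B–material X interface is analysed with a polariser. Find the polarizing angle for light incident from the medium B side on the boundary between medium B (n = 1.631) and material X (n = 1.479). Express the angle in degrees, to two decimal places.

θ_B ≈ 42.20°

tan θ_B = n₂/n₁ = 1.479/1.631 = 0.9068. Taking the arctangent, θ_B = 42.20°.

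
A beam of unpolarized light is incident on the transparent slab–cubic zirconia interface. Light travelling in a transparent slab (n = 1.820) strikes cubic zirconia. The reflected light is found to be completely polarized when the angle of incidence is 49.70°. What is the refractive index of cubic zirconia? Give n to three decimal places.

n ≈ 2.146

At Brewster's angle, tan θ_B = n₂/n₁ with n₁ on the incident side (a transparent slab) and n₂ on the transmitted side (cubic zirconia).
n₂ = n₁ tan θ_B = 1.820 × tan 49.70° = 2.146.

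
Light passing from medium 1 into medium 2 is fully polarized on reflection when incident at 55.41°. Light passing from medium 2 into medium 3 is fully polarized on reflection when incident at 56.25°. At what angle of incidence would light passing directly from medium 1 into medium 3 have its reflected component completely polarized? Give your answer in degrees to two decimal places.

n₂/n₁ = tan 55.41° = 1.4501 and n₃/n₂ = tan 56.25° = 1.4966.
Multiplying, n₃/n₁ = 1.4501 × 1.4966 = 2.1703, and θ_B(1→3) = arctan 2.1703 = 65.26°.

θ_B ≈ 65.26°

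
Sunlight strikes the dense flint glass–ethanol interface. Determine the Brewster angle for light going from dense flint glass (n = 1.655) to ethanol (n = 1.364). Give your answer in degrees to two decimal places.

θ_B ≈ 39.49°

The reflected p-component vanishes when tan θ_B = n₂/n₁.
tan θ_B = n₂/n₁ = 1.364/1.655 = 0.8242. Taking the arctangent, θ_B = 39.49°.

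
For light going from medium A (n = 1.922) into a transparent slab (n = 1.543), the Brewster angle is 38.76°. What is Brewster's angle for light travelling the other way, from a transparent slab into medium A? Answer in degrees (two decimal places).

θ_B' ≈ 51.24°

tan θ_B' = n₁/n₂ = 1/tan θ_B, so θ_B' = 90° − θ_B.
θ_B' = 90° − 38.76° = 51.24°.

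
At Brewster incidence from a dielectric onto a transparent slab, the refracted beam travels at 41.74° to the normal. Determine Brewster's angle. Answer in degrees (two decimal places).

Since the reflected and refracted rays are at right angles at the polarizing angle, θ_B + θ_t = 90°.
So θ_B = 90° − θ_t = 90° − 41.74° = 48.26°.

θ_B ≈ 48.26°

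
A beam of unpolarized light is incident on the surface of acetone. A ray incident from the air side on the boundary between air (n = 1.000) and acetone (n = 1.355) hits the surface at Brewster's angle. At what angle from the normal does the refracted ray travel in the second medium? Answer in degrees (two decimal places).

θ_B = arctan(n₂/n₁) = arctan(1.355/1.000) = 53.57°.
Since θ_B + θ_t = 90° at Brewster incidence, θ_t = 90° − 53.57° = 36.43°.

θ_t ≈ 36.43°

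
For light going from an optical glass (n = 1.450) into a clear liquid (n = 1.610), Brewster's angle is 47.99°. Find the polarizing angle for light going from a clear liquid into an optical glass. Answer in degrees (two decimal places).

Reversing the direction swaps n₁ and n₂, so tan θ_B' = 1/tan θ_B and θ_B' = 90° − θ_B.
Hence θ_B' = 90° − 47.99° = 42.01°.

θ_B' ≈ 42.01°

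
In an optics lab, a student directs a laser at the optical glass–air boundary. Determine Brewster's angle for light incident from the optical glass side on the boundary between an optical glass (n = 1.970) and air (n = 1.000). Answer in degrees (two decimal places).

tan θ_B = n₂/n₁ = 1.000/1.970 = 0.5076.
So θ_B = arctan 0.5076 = 26.91°.

θ_B ≈ 26.91°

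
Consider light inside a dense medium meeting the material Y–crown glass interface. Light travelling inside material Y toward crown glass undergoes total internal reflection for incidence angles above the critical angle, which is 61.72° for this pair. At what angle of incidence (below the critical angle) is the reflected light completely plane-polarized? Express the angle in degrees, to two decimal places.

At the critical angle sin θ_c = n₂/n₁, giving n₂/n₁ = sin 61.72° = 0.8806.
Then tan θ_B = n₂/n₁ = 0.8806, so θ_B = arctan 0.8806 = 41.37°.

θ_B ≈ 41.37°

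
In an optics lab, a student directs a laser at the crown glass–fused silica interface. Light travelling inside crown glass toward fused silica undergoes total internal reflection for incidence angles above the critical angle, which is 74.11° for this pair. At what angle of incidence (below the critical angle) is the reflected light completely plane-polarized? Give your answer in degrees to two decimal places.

θ_B ≈ 43.88°

At the critical angle sin θ_c = n₂/n₁, giving n₂/n₁ = sin 74.11° = 0.9618.
Then tan θ_B = n₂/n₁ = 0.9618, so θ_B = arctan 0.9618 = 43.88°.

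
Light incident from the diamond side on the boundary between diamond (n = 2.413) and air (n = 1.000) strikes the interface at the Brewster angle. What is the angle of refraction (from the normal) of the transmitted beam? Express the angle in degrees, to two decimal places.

tan θ_B = n₂/n₁ = 1.000/2.413 = 0.4144, so θ_B = 22.51°.
The refracted ray is perpendicular to the reflected ray, so θ_t = 90° − θ_B = 67.49°.

θ_t ≈ 67.49°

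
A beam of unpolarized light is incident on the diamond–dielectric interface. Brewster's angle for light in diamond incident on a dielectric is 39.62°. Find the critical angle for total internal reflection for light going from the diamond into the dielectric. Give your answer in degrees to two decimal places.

n₂/n₁ = tan 39.62° = 0.8279; the critical angle satisfies sin θ_c = n₂/n₁.
θ_c = arcsin(0.8279) = 55.88°.

θ_c ≈ 55.88°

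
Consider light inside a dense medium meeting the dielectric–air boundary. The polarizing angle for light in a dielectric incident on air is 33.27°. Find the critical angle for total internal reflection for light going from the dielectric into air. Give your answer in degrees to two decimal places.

θ_c ≈ 41.01°

tan θ_B = n₂/n₁ = tan 33.27° = 0.6561.
Total internal reflection: sin θ_c = n₂/n₁ = 0.6561.
θ_c = arcsin(0.6561) = 41.01°.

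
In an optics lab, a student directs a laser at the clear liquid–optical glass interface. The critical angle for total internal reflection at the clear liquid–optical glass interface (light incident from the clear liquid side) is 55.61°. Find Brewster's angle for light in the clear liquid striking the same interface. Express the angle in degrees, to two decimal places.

n₂/n₁ = sin θ_c = sin 55.61° = 0.8252.
tan θ_B equals the same ratio, so θ_B = arctan(0.8252) = 39.53°.

θ_B ≈ 39.53°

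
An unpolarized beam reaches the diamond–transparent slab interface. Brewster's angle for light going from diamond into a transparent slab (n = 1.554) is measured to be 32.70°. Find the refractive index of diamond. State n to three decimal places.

n ≈ 2.421

Full polarization of the reflected beam means tan θ_B = n₂/n₁, where n₁ is the incident medium (diamond).
n₁ = n₂ / tan θ_B = 1.554 / tan 32.70° = 2.421.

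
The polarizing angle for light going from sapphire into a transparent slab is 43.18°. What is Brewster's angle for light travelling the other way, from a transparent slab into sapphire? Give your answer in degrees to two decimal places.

θ_B' ≈ 46.82°

tan θ_B' = n₁/n₂ = 1/tan θ_B, so θ_B' = 90° − θ_B.
θ_B' = 90° − 43.18° = 46.82°.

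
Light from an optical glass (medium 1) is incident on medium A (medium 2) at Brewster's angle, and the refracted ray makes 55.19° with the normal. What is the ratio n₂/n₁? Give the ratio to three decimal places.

n₂/n₁ ≈ 0.695

θ_B + θ_t = 90°, so θ_B = 90° − 55.19° = 34.81°.
tan θ_B = n₂/n₁, so n₂/n₁ = tan 34.81° = 0.695.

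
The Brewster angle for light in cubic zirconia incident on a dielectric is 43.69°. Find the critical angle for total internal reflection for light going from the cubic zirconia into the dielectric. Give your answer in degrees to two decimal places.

n₂/n₁ = tan 43.69° = 0.9553; the critical angle satisfies sin θ_c = n₂/n₁.
θ_c = arcsin(0.9553) = 72.80°.

θ_c ≈ 72.80°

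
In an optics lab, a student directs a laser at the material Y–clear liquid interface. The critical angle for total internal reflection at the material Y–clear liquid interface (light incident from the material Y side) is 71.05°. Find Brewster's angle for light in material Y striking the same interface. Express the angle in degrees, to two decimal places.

At the critical angle sin θ_c = n₂/n₁, giving n₂/n₁ = sin 71.05° = 0.9458.
Then tan θ_B = n₂/n₁ = 0.9458, so θ_B = arctan 0.9458 = 43.40°.

θ_B ≈ 43.40°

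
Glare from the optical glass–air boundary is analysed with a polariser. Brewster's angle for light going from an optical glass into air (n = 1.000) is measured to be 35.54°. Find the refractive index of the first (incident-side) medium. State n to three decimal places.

Full polarization of the reflected beam means tan θ_B = n₂/n₁, where n₁ is the incident medium (an optical glass).
n₁ = n₂ / tan θ_B = 1.000 / tan 35.54° = 1.400.

n ≈ 1.400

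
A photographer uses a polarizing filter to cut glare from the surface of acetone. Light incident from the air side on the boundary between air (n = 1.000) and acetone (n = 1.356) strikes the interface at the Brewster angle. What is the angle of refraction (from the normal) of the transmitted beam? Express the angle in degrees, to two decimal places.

First find Brewster's angle: tan θ_B = 1.356/1.000 = 1.3560, giving θ_B = 53.59°.
At Brewster's angle the reflected and refracted rays are perpendicular, so θ_t = 90° − θ_B = 90° − 53.59° = 36.41°.

θ_t ≈ 36.41°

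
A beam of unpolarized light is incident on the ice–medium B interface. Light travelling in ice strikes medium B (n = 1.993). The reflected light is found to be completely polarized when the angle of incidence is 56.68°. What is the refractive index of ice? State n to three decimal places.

n ≈ 1.310

Full polarization of the reflected beam means tan θ_B = n₂/n₁, where n₁ is the incident medium (ice).
n₁ = n₂ / tan θ_B = 1.993 / tan 56.68° = 1.310.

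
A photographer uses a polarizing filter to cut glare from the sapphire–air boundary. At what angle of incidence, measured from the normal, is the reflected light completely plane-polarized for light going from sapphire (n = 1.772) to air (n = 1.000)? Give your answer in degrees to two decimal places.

Here n₂/n₁ = 1.000/1.772 = 0.5643, and Brewster's law gives tan θ_B = n₂/n₁.
So θ_B = arctan 0.5643 = 29.44°.

θ_B ≈ 29.44°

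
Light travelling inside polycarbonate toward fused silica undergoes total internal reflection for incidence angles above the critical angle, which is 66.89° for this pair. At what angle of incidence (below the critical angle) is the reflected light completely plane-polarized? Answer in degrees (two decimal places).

θ_B ≈ 42.61°

At the critical angle sin θ_c = n₂/n₁, giving n₂/n₁ = sin 66.89° = 0.9198.
Then tan θ_B = n₂/n₁ = 0.9198, so θ_B = arctan 0.9198 = 42.61°.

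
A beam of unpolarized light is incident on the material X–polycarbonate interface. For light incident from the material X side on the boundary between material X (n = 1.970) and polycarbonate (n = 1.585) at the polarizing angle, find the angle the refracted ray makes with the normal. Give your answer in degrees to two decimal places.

tan θ_B = n₂/n₁ = 1.585/1.970 = 0.8046, so θ_B = 38.82°.
The refracted ray is perpendicular to the reflected ray, so θ_t = 90° − θ_B = 51.18°.

θ_t ≈ 51.18°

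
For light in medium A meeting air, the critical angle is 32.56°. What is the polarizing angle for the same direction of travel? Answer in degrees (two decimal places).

θ_B ≈ 28.29°

At the critical angle sin θ_c = n₂/n₁, giving n₂/n₁ = sin 32.56° = 0.5382.
Then tan θ_B = n₂/n₁ = 0.5382, so θ_B = arctan 0.5382 = 28.29°.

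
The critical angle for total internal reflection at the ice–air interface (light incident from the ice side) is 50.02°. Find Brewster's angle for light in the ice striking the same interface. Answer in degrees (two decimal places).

θ_B ≈ 37.46°

sin θ_c = n₂/n₁, so n₂/n₁ = sin 50.02° = 0.7663.
Brewster: tan θ_B = n₂/n₁ = 0.7663.
θ_B = arctan(0.7663) = 37.46°.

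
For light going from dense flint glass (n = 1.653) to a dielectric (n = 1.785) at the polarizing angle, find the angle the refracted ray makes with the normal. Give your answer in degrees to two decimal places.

First find Brewster's angle: tan θ_B = 1.785/1.653 = 1.0799, giving θ_B = 47.20°.
Since θ_B + θ_t = 90° at Brewster incidence, θ_t = 90° − 47.20° = 42.80°.

θ_t ≈ 42.80°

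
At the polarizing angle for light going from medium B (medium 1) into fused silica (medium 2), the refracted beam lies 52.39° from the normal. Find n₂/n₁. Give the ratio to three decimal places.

At Brewster incidence θ_B = 90° − θ_t = 90° − 52.39° = 37.61°.
Then n₂/n₁ = tan θ_B = tan 37.61° = 0.770.

n₂/n₁ ≈ 0.770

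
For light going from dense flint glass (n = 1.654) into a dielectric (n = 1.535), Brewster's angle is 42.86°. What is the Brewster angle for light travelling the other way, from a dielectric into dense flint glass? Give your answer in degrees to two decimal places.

Reversing the direction swaps n₁ and n₂, so tan θ_B' = 1/tan θ_B and θ_B' = 90° − θ_B.
Hence θ_B' = 90° − 42.86° = 47.14°.

θ_B' ≈ 47.14°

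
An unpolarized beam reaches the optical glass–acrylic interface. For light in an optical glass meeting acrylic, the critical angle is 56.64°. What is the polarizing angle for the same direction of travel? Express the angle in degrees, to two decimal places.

θ_B ≈ 39.87°

sin θ_c = n₂/n₁, so n₂/n₁ = sin 56.64° = 0.8352.
Brewster: tan θ_B = n₂/n₁ = 0.8352.
θ_B = arctan(0.8352) = 39.87°.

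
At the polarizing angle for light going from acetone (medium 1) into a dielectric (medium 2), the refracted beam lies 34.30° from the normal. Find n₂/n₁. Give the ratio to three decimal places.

n₂/n₁ ≈ 1.466

θ_B + θ_t = 90°, so θ_B = 90° − 34.30° = 55.70°.
Then n₂/n₁ = tan θ_B = tan 55.70° = 1.466.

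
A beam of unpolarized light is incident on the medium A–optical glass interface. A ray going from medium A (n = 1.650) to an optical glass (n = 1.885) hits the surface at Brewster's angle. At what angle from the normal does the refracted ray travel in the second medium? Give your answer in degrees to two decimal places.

θ_t ≈ 41.20°

tan θ_B = n₂/n₁ = 1.885/1.650 = 1.1424, so θ_B = 48.80°.
The refracted ray is perpendicular to the reflected ray, so θ_t = 90° − θ_B = 41.20°.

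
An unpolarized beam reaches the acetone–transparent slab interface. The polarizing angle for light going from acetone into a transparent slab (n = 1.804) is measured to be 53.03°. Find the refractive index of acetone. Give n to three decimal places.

Brewster's law: tan θ_B = n₂/n₁ (light incident in acetone, refracted into a transparent slab).
n₁ = n₂ / tan θ_B = 1.804 / tan 53.03° = 1.358.

n ≈ 1.358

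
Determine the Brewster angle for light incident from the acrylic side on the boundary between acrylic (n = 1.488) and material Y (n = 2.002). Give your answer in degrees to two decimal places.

At Brewster's angle the reflected and refracted rays are perpendicular, which with Snell's law gives tan θ_B = n₂/n₁.
Brewster's condition: tan θ_B = n₂/n₁ = 2.002/1.488 = 1.3454.
So θ_B = arctan 1.3454 = 53.38°.

θ_B ≈ 53.38°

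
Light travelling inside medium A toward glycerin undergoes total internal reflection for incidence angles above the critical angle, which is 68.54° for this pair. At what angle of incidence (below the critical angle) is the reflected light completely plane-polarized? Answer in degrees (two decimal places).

θ_B ≈ 42.94°

sin θ_c = n₂/n₁, so n₂/n₁ = sin 68.54° = 0.9307.
Brewster: tan θ_B = n₂/n₁ = 0.9307.
θ_B = arctan(0.9307) = 42.94°.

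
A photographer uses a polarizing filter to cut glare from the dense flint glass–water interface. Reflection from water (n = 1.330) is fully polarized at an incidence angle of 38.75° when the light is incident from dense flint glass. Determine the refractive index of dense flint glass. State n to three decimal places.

n ≈ 1.657

Brewster's law: tan θ_B = n₂/n₁ (light incident in dense flint glass, refracted into water).
n₁ = n₂ / tan θ_B = 1.330 / tan 38.75° = 1.657.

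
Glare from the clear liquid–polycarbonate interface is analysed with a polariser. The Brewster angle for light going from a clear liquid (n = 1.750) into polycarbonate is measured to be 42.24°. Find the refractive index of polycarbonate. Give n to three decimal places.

Full polarization of the reflected beam means tan θ_B = n₂/n₁, where n₁ is the incident medium (a clear liquid).
n₂ = n₁ tan θ_B = 1.750 × tan 42.24° = 1.589.

n ≈ 1.589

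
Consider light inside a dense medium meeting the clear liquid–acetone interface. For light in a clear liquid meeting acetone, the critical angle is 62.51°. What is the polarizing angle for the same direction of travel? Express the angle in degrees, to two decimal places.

n₂/n₁ = sin θ_c = sin 62.51° = 0.8871.
tan θ_B equals the same ratio, so θ_B = arctan(0.8871) = 41.58°.

θ_B ≈ 41.58°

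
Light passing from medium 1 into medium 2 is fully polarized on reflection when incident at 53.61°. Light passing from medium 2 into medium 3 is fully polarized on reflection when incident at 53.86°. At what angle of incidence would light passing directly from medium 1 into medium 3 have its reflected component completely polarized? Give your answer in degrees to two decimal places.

n₂/n₁ = tan 53.61° = 1.3569 and n₃/n₂ = tan 53.86° = 1.3693.
Multiplying, n₃/n₁ = 1.3569 × 1.3693 = 1.8580, and θ_B(1→3) = arctan 1.8580 = 61.71°.

θ_B ≈ 61.71°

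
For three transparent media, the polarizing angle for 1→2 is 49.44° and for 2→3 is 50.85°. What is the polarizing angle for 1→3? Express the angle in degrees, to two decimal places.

θ_B ≈ 55.13°

n₂/n₁ = tan 49.44° = 1.1684 and n₃/n₂ = tan 50.85° = 1.2283.
n₃/n₁ = 1.4351. Then tan θ_B(1→3) = n₃/n₁, so θ_B(1→3) = arctan(1.4351) = 55.13°.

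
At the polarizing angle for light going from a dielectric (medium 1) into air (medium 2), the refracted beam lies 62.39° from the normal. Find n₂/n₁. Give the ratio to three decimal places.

n₂/n₁ ≈ 0.523

θ_B + θ_t = 90°, so θ_B = 90° − 62.39° = 27.61°.
Then n₂/n₁ = tan θ_B = tan 27.61° = 0.523.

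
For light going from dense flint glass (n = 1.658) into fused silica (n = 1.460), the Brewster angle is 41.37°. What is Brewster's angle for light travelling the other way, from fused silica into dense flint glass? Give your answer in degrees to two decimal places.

θ_B' ≈ 48.63°

The two Brewster angles are complementary: θ_B' = 90° − θ_B = 90° − 41.37° = 48.63°.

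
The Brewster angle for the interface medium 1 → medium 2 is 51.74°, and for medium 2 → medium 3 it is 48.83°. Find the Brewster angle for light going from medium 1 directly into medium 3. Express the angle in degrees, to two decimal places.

θ_B ≈ 55.41°

tan θ_B(1→2) = n₂/n₁ = tan 51.74° = 1.2680.
tan θ_B(2→3) = n₃/n₂ = tan 48.83° = 1.1435.
So n₃/n₁ = (n₂/n₁)(n₃/n₂) = 1.2680 × 1.1435 = 1.4500.
θ_B(1→3) = arctan(1.4500) = 55.41°.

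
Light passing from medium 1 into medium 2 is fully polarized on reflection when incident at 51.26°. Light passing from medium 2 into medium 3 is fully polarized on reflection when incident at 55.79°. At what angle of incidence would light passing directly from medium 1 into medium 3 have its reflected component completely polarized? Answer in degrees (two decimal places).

Each Brewster angle gives a ratio: n₂/n₁ = tan 51.26° = 1.2464, n₃/n₂ = tan 55.79° = 1.4709.
n₃/n₁ = 1.8334. Then tan θ_B(1→3) = n₃/n₁, so θ_B(1→3) = arctan(1.8334) = 61.39°.

θ_B ≈ 61.39°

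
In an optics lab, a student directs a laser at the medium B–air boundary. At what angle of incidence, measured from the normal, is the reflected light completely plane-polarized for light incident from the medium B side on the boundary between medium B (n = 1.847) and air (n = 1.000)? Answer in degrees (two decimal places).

θ_B ≈ 28.43°

The reflected p-component vanishes when tan θ_B = n₂/n₁.
Brewster's condition: tan θ_B = n₂/n₁ = 1.000/1.847 = 0.5414.
θ_B = arctan(0.5414) = 28.43°.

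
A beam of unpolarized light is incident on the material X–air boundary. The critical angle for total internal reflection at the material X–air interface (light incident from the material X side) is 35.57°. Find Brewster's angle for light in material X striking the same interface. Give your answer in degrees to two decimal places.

θ_B ≈ 30.19°

n₂/n₁ = sin θ_c = sin 35.57° = 0.5817.
tan θ_B equals the same ratio, so θ_B = arctan(0.5817) = 30.19°.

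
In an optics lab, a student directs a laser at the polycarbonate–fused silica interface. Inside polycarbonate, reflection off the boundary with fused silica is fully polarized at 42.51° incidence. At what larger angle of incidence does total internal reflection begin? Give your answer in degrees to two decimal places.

θ_c ≈ 66.44°

From Brewster, n₂/n₁ = tan θ_B = tan 42.51° = 0.9167.
Then sin θ_c = n₂/n₁ = 0.9167, so θ_c = arcsin 0.9167 = 66.44°.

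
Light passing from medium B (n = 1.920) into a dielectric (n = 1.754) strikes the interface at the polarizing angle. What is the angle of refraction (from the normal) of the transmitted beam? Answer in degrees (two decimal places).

θ_t ≈ 47.59°

tan θ_B = n₂/n₁ = 1.754/1.920 = 0.9135, so θ_B = 42.41°.
The refracted ray is perpendicular to the reflected ray, so θ_t = 90° − θ_B = 47.59°.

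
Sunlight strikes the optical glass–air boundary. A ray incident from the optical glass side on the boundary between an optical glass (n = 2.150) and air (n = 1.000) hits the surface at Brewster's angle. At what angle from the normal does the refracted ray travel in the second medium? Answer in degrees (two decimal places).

θ_t ≈ 65.06°

First find Brewster's angle: tan θ_B = 1.000/2.150 = 0.4651, giving θ_B = 24.94°.
At Brewster's angle the reflected and refracted rays are perpendicular, so θ_t = 90° − θ_B = 90° − 24.94° = 65.06°.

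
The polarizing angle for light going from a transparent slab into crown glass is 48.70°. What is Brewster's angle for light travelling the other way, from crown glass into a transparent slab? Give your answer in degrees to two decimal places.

tan θ_B' = n₁/n₂ = 1/tan θ_B, so θ_B' = 90° − θ_B.
θ_B' = 90° − 48.70° = 41.30°.

θ_B' ≈ 41.30°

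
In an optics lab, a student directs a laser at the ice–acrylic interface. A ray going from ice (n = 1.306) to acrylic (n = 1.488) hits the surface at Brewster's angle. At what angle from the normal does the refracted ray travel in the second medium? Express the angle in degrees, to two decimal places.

θ_t ≈ 41.27°

First find Brewster's angle: tan θ_B = 1.488/1.306 = 1.1394, giving θ_B = 48.73°.
The refracted ray is perpendicular to the reflected ray, so θ_t = 90° − θ_B = 41.27°.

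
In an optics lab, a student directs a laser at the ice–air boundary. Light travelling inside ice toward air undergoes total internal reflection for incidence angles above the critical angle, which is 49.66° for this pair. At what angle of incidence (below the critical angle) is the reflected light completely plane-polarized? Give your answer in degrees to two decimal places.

sin θ_c = n₂/n₁, so n₂/n₁ = sin 49.66° = 0.7622.
Brewster: tan θ_B = n₂/n₁ = 0.7622.
θ_B = arctan(0.7622) = 37.32°.

θ_B ≈ 37.32°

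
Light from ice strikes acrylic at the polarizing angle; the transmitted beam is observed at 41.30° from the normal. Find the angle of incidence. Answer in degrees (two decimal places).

Brewster's condition makes the reflected and refracted beams perpendicular: θ_B + θ_t = 90°.
So θ_B = 90° − θ_t = 90° − 41.30° = 48.70°.

θ_B ≈ 48.70°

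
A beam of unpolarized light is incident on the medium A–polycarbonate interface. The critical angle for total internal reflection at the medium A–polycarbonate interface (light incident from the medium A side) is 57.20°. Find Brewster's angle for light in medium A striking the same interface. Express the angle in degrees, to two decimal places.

θ_B ≈ 40.05°

sin θ_c = n₂/n₁, so n₂/n₁ = sin 57.20° = 0.8406.
Brewster: tan θ_B = n₂/n₁ = 0.8406.
θ_B = arctan(0.8406) = 40.05°.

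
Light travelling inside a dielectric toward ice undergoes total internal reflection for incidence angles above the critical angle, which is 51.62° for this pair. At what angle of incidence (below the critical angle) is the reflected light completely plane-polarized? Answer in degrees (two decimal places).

At the critical angle sin θ_c = n₂/n₁, giving n₂/n₁ = sin 51.62° = 0.7839.
Then tan θ_B = n₂/n₁ = 0.7839, so θ_B = arctan 0.7839 = 38.09°.

θ_B ≈ 38.09°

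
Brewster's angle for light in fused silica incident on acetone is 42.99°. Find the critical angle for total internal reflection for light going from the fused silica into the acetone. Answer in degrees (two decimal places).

tan θ_B = n₂/n₁ = tan 42.99° = 0.9322.
Total internal reflection: sin θ_c = n₂/n₁ = 0.9322.
θ_c = arcsin(0.9322) = 68.78°.

θ_c ≈ 68.78°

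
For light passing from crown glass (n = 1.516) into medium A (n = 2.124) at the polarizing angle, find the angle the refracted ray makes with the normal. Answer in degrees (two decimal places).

First find Brewster's angle: tan θ_B = 2.124/1.516 = 1.4011, giving θ_B = 54.48°.
At Brewster's angle the reflected and refracted rays are perpendicular, so θ_t = 90° − θ_B = 90° − 54.48° = 35.52°.

θ_t ≈ 35.52°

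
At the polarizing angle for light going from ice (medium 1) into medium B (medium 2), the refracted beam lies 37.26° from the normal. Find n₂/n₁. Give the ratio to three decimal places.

At Brewster incidence θ_B = 90° − θ_t = 90° − 37.26° = 52.74°.
Then n₂/n₁ = tan θ_B = tan 52.74° = 1.315.

n₂/n₁ ≈ 1.315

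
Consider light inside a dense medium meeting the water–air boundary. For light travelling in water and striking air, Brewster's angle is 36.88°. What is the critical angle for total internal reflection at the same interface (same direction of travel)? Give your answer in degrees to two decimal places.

tan θ_B = n₂/n₁ = tan 36.88° = 0.7503.
Total internal reflection: sin θ_c = n₂/n₁ = 0.7503.
θ_c = arcsin(0.7503) = 48.61°.

θ_c ≈ 48.61°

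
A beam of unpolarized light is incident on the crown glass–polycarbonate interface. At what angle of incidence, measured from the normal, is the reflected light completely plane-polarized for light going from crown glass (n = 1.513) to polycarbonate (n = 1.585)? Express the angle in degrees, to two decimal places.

Brewster's condition: tan θ_B = n₂/n₁ = 1.585/1.513 = 1.0476.
So θ_B = arctan 1.0476 = 46.33°.

θ_B ≈ 46.33°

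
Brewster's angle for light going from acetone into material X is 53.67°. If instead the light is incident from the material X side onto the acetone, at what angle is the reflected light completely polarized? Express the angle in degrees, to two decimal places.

θ_B' ≈ 36.33°

tan θ_B' = n₁/n₂ = 1/tan θ_B, so θ_B' = 90° − θ_B.
θ_B' = 90° − 53.67° = 36.33°.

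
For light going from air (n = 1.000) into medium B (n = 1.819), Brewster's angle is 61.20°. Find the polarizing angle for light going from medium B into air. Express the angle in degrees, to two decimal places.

tan θ_B' = n₁/n₂ = 1/tan θ_B, so θ_B' = 90° − θ_B.
θ_B' = 90° − 61.20° = 28.80°.

θ_B' ≈ 28.80°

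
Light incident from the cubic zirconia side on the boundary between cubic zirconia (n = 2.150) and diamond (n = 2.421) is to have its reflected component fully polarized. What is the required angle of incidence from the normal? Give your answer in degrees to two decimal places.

tan θ_B = n₂/n₁ = 2.421/2.150 = 1.1260.
θ_B = arctan(1.1260) = 48.39°.

θ_B ≈ 48.39°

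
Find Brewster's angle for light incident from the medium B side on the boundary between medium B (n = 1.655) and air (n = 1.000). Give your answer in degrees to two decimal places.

θ_B ≈ 31.14°

At Brewster's angle the reflected and refracted rays are perpendicular, which with Snell's law gives tan θ_B = n₂/n₁.
Here n₂/n₁ = 1.000/1.655 = 0.6042, and Brewster's law gives tan θ_B = n₂/n₁. Taking the arctangent, θ_B = 31.14°.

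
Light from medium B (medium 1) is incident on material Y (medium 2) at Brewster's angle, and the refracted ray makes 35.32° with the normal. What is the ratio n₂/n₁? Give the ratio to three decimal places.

At Brewster incidence θ_B = 90° − θ_t = 90° − 35.32° = 54.68°.
Then n₂/n₁ = tan θ_B = tan 54.68° = 1.411.

n₂/n₁ ≈ 1.411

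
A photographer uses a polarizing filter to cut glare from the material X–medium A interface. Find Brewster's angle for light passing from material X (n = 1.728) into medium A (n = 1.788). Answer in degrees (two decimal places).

Brewster's condition: tan θ_B = n₂/n₁ = 1.788/1.728 = 1.0347.
So θ_B = arctan 1.0347 = 45.98°.

θ_B ≈ 45.98°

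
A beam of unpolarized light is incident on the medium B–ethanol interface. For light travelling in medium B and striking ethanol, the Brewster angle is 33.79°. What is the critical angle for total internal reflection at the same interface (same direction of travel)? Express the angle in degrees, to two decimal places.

θ_c ≈ 42.00°

n₂/n₁ = tan 33.79° = 0.6692; the critical angle satisfies sin θ_c = n₂/n₁.
θ_c = arcsin(0.6692) = 42.00°.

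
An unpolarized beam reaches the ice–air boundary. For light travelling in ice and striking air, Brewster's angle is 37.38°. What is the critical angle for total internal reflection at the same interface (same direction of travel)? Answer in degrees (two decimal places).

tan θ_B = n₂/n₁ = tan 37.38° = 0.7640.
Total internal reflection: sin θ_c = n₂/n₁ = 0.7640.
θ_c = arcsin(0.7640) = 49.82°.

θ_c ≈ 49.82°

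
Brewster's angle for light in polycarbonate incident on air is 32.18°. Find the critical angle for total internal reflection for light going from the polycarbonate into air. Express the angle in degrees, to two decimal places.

θ_c ≈ 38.99°

n₂/n₁ = tan 32.18° = 0.6292; the critical angle satisfies sin θ_c = n₂/n₁.
θ_c = arcsin(0.6292) = 38.99°.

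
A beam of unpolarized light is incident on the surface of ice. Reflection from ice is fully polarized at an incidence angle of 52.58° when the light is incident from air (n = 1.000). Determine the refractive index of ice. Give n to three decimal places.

Full polarization of the reflected beam means tan θ_B = n₂/n₁, where n₁ is the incident medium (air).
n₂ = n₁ tan θ_B = 1.000 × tan 52.58° = 1.307.

n ≈ 1.307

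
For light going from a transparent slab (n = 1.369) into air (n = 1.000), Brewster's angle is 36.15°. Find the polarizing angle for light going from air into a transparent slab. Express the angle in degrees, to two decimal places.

tan θ_B' = n₁/n₂ = 1/tan θ_B, so θ_B' = 90° − θ_B.
θ_B' = 90° − 36.15° = 53.85°.

θ_B' ≈ 53.85°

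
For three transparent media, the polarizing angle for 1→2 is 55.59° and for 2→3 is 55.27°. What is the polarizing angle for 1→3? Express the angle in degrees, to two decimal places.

n₂/n₁ = tan 55.59° = 1.4599 and n₃/n₂ = tan 55.27° = 1.4426.
Multiplying, n₃/n₁ = 1.4599 × 1.4426 = 2.1060, and θ_B(1→3) = arctan 2.1060 = 64.60°.

θ_B ≈ 64.60°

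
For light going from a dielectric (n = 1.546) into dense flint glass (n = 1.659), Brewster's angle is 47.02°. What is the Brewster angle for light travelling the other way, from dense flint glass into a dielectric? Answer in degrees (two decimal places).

θ_B' ≈ 42.98°

Reversing the direction swaps n₁ and n₂, so tan θ_B' = 1/tan θ_B and θ_B' = 90° − θ_B.
Hence θ_B' = 90° − 47.02° = 42.98°.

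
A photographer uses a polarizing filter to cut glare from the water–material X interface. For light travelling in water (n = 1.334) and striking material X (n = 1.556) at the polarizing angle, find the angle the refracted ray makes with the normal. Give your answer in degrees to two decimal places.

θ_t ≈ 40.61°

First find Brewster's angle: tan θ_B = 1.556/1.334 = 1.1664, giving θ_B = 49.39°.
The refracted ray is perpendicular to the reflected ray, so θ_t = 90° − θ_B = 40.61°.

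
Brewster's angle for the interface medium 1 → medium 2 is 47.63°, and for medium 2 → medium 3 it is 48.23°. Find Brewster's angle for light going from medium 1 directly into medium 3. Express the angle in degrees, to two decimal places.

θ_B ≈ 50.83°

n₂/n₁ = tan 47.63° = 1.0963 and n₃/n₂ = tan 48.23° = 1.1196.
n₃/n₁ = 1.2274. Then tan θ_B(1→3) = n₃/n₁, so θ_B(1→3) = arctan(1.2274) = 50.83°.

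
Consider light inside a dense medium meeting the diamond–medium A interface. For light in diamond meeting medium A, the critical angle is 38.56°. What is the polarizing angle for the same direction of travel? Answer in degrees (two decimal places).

sin θ_c = n₂/n₁, so n₂/n₁ = sin 38.56° = 0.6233.
Brewster: tan θ_B = n₂/n₁ = 0.6233.
θ_B = arctan(0.6233) = 31.94°.

θ_B ≈ 31.94°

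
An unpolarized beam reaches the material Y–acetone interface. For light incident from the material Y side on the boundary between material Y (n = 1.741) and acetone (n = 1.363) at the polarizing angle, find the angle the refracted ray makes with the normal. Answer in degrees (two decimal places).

θ_t ≈ 51.94°

First find Brewster's angle: tan θ_B = 1.363/1.741 = 0.7829, giving θ_B = 38.06°.
At Brewster's angle the reflected and refracted rays are perpendicular, so θ_t = 90° − θ_B = 90° − 38.06° = 51.94°.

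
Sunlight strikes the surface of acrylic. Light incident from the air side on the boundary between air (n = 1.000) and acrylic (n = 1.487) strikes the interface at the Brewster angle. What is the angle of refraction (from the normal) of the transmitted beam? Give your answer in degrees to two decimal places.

tan θ_B = n₂/n₁ = 1.487/1.000 = 1.4870, so θ_B = 56.08°.
Since θ_B + θ_t = 90° at Brewster incidence, θ_t = 90° − 56.08° = 33.92°.

θ_t ≈ 33.92°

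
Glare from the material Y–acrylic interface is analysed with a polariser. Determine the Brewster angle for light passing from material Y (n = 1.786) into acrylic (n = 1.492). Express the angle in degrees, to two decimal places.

The reflected p-component vanishes when tan θ_B = n₂/n₁.
Brewster's condition: tan θ_B = n₂/n₁ = 1.492/1.786 = 0.8354.
θ_B = arctan(0.8354) = 39.87°.

θ_B ≈ 39.87°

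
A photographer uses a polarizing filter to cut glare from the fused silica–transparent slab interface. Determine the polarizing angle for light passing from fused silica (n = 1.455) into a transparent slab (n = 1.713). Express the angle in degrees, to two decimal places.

The reflected p-component vanishes when tan θ_B = n₂/n₁.
tan θ_B = n₂/n₁ = 1.713/1.455 = 1.1773.
So θ_B = arctan 1.1773 = 49.66°.

θ_B ≈ 49.66°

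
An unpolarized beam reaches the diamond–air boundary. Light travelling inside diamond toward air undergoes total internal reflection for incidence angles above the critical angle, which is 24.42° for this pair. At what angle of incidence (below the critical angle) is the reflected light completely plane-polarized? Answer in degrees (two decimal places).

θ_B ≈ 22.46°

n₂/n₁ = sin θ_c = sin 24.42° = 0.4134.
tan θ_B equals the same ratio, so θ_B = arctan(0.4134) = 22.46°.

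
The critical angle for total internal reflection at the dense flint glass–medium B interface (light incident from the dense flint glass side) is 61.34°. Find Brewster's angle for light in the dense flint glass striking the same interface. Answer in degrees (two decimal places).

θ_B ≈ 41.27°

sin θ_c = n₂/n₁, so n₂/n₁ = sin 61.34° = 0.8775.
Brewster: tan θ_B = n₂/n₁ = 0.8775.
θ_B = arctan(0.8775) = 41.27°.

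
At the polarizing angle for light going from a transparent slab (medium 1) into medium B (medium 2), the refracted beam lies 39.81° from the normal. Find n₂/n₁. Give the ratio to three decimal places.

n₂/n₁ ≈ 1.200

At Brewster incidence θ_B = 90° − θ_t = 90° − 39.81° = 50.19°.
tan θ_B = n₂/n₁, so n₂/n₁ = tan 50.19° = 1.200.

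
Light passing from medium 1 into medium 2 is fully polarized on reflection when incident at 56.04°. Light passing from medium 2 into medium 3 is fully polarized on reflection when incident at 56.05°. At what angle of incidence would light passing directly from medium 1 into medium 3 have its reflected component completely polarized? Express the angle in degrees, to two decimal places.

θ_B ≈ 65.61°

tan θ_B(1→2) = n₂/n₁ = tan 56.04° = 1.4848.
tan θ_B(2→3) = n₃/n₂ = tan 56.05° = 1.4854.
So n₃/n₁ = (n₂/n₁)(n₃/n₂) = 1.4848 × 1.4854 = 2.2054.
θ_B(1→3) = arctan(2.2054) = 65.61°.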